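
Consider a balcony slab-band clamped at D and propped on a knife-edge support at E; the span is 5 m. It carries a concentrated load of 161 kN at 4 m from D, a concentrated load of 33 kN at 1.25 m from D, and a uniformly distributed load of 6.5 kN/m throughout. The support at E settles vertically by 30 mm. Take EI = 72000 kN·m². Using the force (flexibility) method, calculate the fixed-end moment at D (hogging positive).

M_D = 383.9 kN·m

Choose R_E as the redundant. The primary structure is the cantilever fixed at D.
Primary-structure tip deflection at E by superposition:
  point load 161 at a = 4: Pa²(3L − a)/(6EI) = 4723/EI
  point load 33 at a = 1.25: Pa²(3L − a)/(6EI) = 118.2/EI
  UDL 6.5: wL⁴/(8EI) = 507.8/EI
  δ_0 = 5349/EI
Tip deflection under a unit load at E: L³/(3EI) = 41.67/EI.
With EI = 72000 kN·m²: δ_0 = 0.074287 m and δ_{EE} = 0.000579 m/kN.
Compatibility — the beam at E must follow the support down by 0.03 m: δ_0 − R_E·δ_{EE} = 0.03, so R_E = (0.074287 − 0.03)/0.000579 = 76.53 kN.
Moment equilibrium about D: M_D = Σ(load moments about D) − R_E·L = 766.5 − 76.53×5 = 383.9 kN·m.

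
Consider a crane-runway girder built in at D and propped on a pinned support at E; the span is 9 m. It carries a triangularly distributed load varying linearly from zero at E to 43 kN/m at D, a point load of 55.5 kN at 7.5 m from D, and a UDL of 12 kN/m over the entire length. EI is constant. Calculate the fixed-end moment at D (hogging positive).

Release the roller at E. Primary structure: cantilever fixed at D.
Downward deflection at the released point E due to the loads:
  triangular load, peak 43 at the fixed end: w₀L⁴/(30EI) = 9404/EI
  point load 55.5 at a = 7.5: Pa²(3L − a)/(6EI) = 10146/EI
  UDL 12: wL⁴/(8EI) = 9842/EI
  δ_0 = 29392/EI
Flexibility coefficient — unit upward force at E: δ_{EE} = L³/(3EI) = 243/EI.
The prop prevents deflection at E: R_E = δ_0/δ_{EE} = 29392/243 = 121 kN.
Moment equilibrium about D: M_D = Σ(load moments about D) − R_E·L = 1483 − 121×9 = 394.2 kN·m.

M_D = 394.2 kN·m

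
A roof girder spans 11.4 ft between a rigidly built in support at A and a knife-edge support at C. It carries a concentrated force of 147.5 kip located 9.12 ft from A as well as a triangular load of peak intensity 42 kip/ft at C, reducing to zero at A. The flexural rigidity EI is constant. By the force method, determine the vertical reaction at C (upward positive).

Remove the prop at C; the released (primary) structure is a cantilever built in at A.
Deflection at C on the released cantilever, summing each load's contribution:
  point load 147.5 at a = 9.12: Pa²(3L − a)/(6EI) = 51281/EI
  triangular load, peak 42 at the free end: 11w₀L⁴/(120EI) = 65025/EI
  δ_0 = 116306/EI
Tip deflection under a unit load at C: L³/(3EI) = 493.8/EI.
The prop prevents deflection at C: R_C = δ_0/δ_{CC} = 116306/493.8 = 235.5 kip.

R_C = 235.5 kip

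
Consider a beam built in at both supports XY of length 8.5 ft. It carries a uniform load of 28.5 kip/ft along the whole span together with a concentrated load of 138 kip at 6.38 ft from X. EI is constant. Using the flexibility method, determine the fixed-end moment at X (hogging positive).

Take the two fixed-end moments M_X, M_Y as redundants; the released structure is the simple span XY.
End rotations of the released simple span under the applied load (×1/EI):
  at X: UDL 28.5: wL³/(24EI) = 729.3/EI
  at Y: UDL 28.5: wL³/(24EI) = 729.3/EI
  at X: point load 138 at a = 6.38: Pab(L + b)/(6LEI) = 388.7/EI
  at Y: point load 138 at a = 6.38: Pab(L + a)/(6LEI) = 544.6/EI
  θ_X0 = 1118/EI,  θ_Y0 = 1274/EI
Flexibility coefficients: a unit moment at one end gives L/(3EI) there and L/(6EI) at the far end, so f₁₁ = f₂₂ = 2.833/EI and f₁₂ = f₂₁ = 1.417/EI.
Compatibility — zero rotation at each built-in end:
  2.833 M_X + 1.417 M_Y = 1118
  1.417 M_X + 2.833 M_Y = 1274
Solving the pair gives M_X = 226.4 kip·ft and M_Y = 336.4 kip·ft (hogging).

M_X = 226.4 kip·ft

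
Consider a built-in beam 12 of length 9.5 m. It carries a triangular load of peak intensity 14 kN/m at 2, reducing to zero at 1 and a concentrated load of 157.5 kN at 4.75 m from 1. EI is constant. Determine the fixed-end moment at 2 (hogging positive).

M_2 = 250.2 kN·m

Release both end moments; the primary structure is a simply-supported span 12 with redundants M_1 and M_2.
On the primary (simply-supported) span, the end slopes from the loading are:
  at 1: triangular load, peak 14: 7w₀L³/(360EI) = 233.4/EI
  at 2: triangular load, peak 14: w₀L³/(45EI) = 266.7/EI
  at 1: point load 157.5 at a = 4.75: Pab(L + b)/(6LEI) = 888.4/EI
  at 2: point load 157.5 at a = 4.75: Pab(L + a)/(6LEI) = 888.4/EI
  θ_10 = 1122/EI,  θ_20 = 1155/EI
Flexibility coefficients: a unit moment at one end gives L/(3EI) there and L/(6EI) at the far end, so f₁₁ = f₂₂ = 3.167/EI and f₁₂ = f₂₁ = 1.583/EI.
Compatibility — zero rotation at each built-in end:
  3.167 M_1 + 1.583 M_2 = 1122
  1.583 M_1 + 3.167 M_2 = 1155
Solving the pair gives M_1 = 229.1 kN·m and M_2 = 250.2 kN·m (hogging).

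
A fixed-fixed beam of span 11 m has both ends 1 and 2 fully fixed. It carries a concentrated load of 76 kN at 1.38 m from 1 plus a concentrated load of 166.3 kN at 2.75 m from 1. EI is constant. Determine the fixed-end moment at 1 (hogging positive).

M_1 = 337.5 kN·m

Take the two fixed-end moments M_1, M_2 as redundants; the released structure is the simple span 12.
Simple-span end rotations at 1 and 2 under the given loads:
  at 1: point load 76 at a = 1.38: Pab(L + b)/(6LEI) = 315.2/EI
  at 2: point load 76 at a = 1.38: Pab(L + a)/(6LEI) = 189.3/EI
  at 1: point load 166.3 at a = 2.75: Pab(L + b)/(6LEI) = 1100/EI
  at 2: point load 166.3 at a = 2.75: Pab(L + a)/(6LEI) = 786/EI
  θ_10 = 1416/EI,  θ_20 = 975.3/EI
Flexibility coefficients: a unit moment at one end gives L/(3EI) there and L/(6EI) at the far end, so f₁₁ = f₂₂ = 3.667/EI and f₁₂ = f₂₁ = 1.833/EI.
Compatibility — zero rotation at each built-in end:
  3.667 M_1 + 1.833 M_2 = 1416
  1.833 M_1 + 3.667 M_2 = 975.3
Solving the pair gives M_1 = 337.5 kN·m and M_2 = 97.26 kN·m (hogging).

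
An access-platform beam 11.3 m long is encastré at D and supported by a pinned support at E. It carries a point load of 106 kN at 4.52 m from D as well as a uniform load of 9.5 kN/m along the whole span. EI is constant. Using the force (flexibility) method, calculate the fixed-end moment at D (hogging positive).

Choose R_E as the redundant. The primary structure is the cantilever fixed at D.
Downward deflection at the released point E due to the loads:
  point load 106 at a = 4.52: Pa²(3L − a)/(6EI) = 10604/EI
  UDL 9.5: wL⁴/(8EI) = 19362/EI
  δ_0 = 29966/EI
Flexibility coefficient — unit upward force at E: δ_{EE} = L³/(3EI) = 481/EI.
Compatibility at E: δ_0 − R_E·δ_{EE} = 0, so R_E = 29966/481 = 62.3 kN.
Moment equilibrium about D: M_D = Σ(load moments about D) − R_E·L = 1086 − 62.3×11.3 = 381.6 kN·m.

M_D = 381.6 kN·m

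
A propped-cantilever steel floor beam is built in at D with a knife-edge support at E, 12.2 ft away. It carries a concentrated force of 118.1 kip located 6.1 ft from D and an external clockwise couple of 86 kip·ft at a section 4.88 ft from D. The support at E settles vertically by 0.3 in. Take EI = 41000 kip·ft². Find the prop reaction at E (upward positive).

Take the reaction at E as the redundant and release it; the primary structure is a cantilever fixed at D.
Downward deflection at the released point E due to the loads:
  point load 118.1 at a = 6.1: Pa²(3L − a)/(6EI) = 22339/EI
  clockwise couple 86 at a = 4.88: M₀a(2L − a)/(2EI) = 4096/EI
  δ_0 = 26435/EI
Tip deflection under a unit load at E: L³/(3EI) = 605.3/EI.
With EI = 41000 kip·ft²: δ_0 = 0.64475 ft and δ_{EE} = 0.014763 ft/kip.
Compatibility — the beam at E must follow the support down by 0.025 ft: δ_0 − R_E·δ_{EE} = 0.025, so R_E = (0.64475 − 0.025)/0.014763 = 41.98 kip.

R_E = 41.98 kip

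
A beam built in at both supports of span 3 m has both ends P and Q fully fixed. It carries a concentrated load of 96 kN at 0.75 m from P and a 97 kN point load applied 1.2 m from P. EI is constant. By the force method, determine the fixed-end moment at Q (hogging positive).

Release both end moments; the primary structure is a simply-supported span PQ with redundants M_P and M_Q.
On the primary (simply-supported) span, the end slopes from the loading are:
  at P: point load 96 at a = 0.75: Pab(L + b)/(6LEI) = 47.25/EI
  at Q: point load 96 at a = 0.75: Pab(L + a)/(6LEI) = 33.75/EI
  at P: point load 97 at a = 1.2: Pab(L + b)/(6LEI) = 55.87/EI
  at Q: point load 97 at a = 1.2: Pab(L + a)/(6LEI) = 48.89/EI
  θ_P0 = 103.1/EI,  θ_Q0 = 82.64/EI
Flexibility coefficients: a unit moment at one end gives L/(3EI) there and L/(6EI) at the far end, so f₁₁ = f₂₂ = 1/EI and f₁₂ = f₂₁ = 0.5/EI.
Compatibility — zero rotation at each built-in end:
  1 M_P + 0.5 M_Q = 103.1
  0.5 M_P + 1 M_Q = 82.64
Solving the pair gives M_P = 82.4 kN·m and M_Q = 41.44 kN·m (hogging).

M_Q = 41.44 kN·m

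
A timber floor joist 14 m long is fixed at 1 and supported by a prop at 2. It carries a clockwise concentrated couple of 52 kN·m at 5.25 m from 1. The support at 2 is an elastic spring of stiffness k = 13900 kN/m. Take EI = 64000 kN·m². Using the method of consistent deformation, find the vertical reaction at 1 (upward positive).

Remove the prop at 2; the released (primary) structure is a cantilever built in at 1.
Primary-structure tip deflection at 2 by superposition:
  clockwise couple 52 at a = 5.25: M₀a(2L − a)/(2EI) = 3105/EI
Tip deflection under a unit load at 2: L³/(3EI) = 914.7/EI.
With EI = 64000 kN·m²: δ_0 = 0.048521 m and δ_{22} = 0.014292 m/kN.
Compatibility — the spring shortens by R_2/k under the reaction it provides: δ_0 − R_2·δ_{22} = R_2/k. With 1/k = 0.000072 m/kN, R_2 = δ_0 / (δ_{22} + 1/k) = 0.048521 / (0.014292 + 0.000072) = 3.378 kN.
Vertical equilibrium: R_1 = ΣP − R_2 = 0 − 3.378 = -3.378 kN.

R_1 = -3.378 kN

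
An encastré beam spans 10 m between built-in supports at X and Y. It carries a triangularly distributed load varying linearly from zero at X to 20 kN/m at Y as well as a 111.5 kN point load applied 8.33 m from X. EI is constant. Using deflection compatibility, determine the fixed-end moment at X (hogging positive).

M_X = 92.57 kN·m

Take the two fixed-end moments M_X, M_Y as redundants; the released structure is the simple span XY.
End rotations of the released simple span under the applied load (×1/EI):
  at X: triangular load, peak 20: 7w₀L³/(360EI) = 388.9/EI
  at Y: triangular load, peak 20: w₀L³/(45EI) = 444.4/EI
  at X: point load 111.5 at a = 8.33: Pab(L + b)/(6LEI) = 301.7/EI
  at Y: point load 111.5 at a = 8.33: Pab(L + a)/(6LEI) = 473.9/EI
  θ_X0 = 690.6/EI,  θ_Y0 = 918.3/EI
Flexibility coefficients: a unit moment at one end gives L/(3EI) there and L/(6EI) at the far end, so f₁₁ = f₂₂ = 3.333/EI and f₁₂ = f₂₁ = 1.667/EI.
Compatibility — zero rotation at each built-in end:
  3.333 M_X + 1.667 M_Y = 690.6
  1.667 M_X + 3.333 M_Y = 918.3
Solving the pair gives M_X = 92.57 kN·m and M_Y = 229.2 kN·m (hogging).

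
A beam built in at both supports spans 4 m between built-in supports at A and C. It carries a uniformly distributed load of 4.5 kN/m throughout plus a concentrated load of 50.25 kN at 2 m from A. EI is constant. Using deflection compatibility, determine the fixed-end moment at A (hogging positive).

M_A = 31.12 kN·m

Release both end moments; the primary structure is a simply-supported span AC with redundants M_A and M_C.
On the primary (simply-supported) span, the end slopes from the loading are:
  at A: UDL 4.5: wL³/(24EI) = 12/EI
  at C: UDL 4.5: wL³/(24EI) = 12/EI
  at A: point load 50.25 at a = 2: Pab(L + b)/(6LEI) = 50.25/EI
  at C: point load 50.25 at a = 2: Pab(L + a)/(6LEI) = 50.25/EI
  θ_A0 = 62.25/EI,  θ_C0 = 62.25/EI
Flexibility coefficients: a unit moment at one end gives L/(3EI) there and L/(6EI) at the far end, so f₁₁ = f₂₂ = 1.333/EI and f₁₂ = f₂₁ = 0.6667/EI.
Compatibility — zero rotation at each built-in end:
  1.333 M_A + 0.6667 M_C = 62.25
  0.6667 M_A + 1.333 M_C = 62.25
Solving the pair gives M_A = 31.12 kN·m and M_C = 31.12 kN·m (hogging).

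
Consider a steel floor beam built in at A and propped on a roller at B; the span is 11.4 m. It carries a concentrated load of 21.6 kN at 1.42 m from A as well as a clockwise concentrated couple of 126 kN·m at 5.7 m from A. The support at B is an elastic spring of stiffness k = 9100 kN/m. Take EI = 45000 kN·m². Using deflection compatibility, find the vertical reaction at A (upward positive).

Remove the prop at B; the released (primary) structure is a cantilever built in at A.
Primary-structure tip deflection at B by superposition:
  point load 21.6 at a = 1.42: Pa²(3L − a)/(6EI) = 238/EI
  clockwise couple 126 at a = 5.7: M₀a(2L − a)/(2EI) = 6141/EI
  δ_0 = 6379/EI
Flexibility coefficient — unit upward force at B: δ_{BB} = L³/(3EI) = 493.8/EI.
With EI = 45000 kN·m²: δ_0 = 0.14175 m and δ_{BB} = 0.010974 m/kN.
Compatibility — the spring shortens by R_B/k under the reaction it provides: δ_0 − R_B·δ_{BB} = R_B/k. With 1/k = 0.00011 m/kN, R_B = δ_0 / (δ_{BB} + 1/k) = 0.14175 / (0.010974 + 0.00011) = 12.79 kN.
Vertical equilibrium: R_A = ΣP − R_B = 21.6 − 12.79 = 8.812 kN.

R_A = 8.812 kN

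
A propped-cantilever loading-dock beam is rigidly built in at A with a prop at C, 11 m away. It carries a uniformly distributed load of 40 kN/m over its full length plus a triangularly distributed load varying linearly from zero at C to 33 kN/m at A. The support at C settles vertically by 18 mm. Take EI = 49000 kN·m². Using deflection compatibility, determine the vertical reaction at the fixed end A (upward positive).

R_A = 422.2 kN

Take the reaction at C as the redundant and release it; the primary structure is a cantilever fixed at A.
Free-end deflection of the primary structure under the applied loading (downward +):
  UDL 40: wL⁴/(8EI) = 73205/EI
  triangular load, peak 33 at the fixed end: w₀L⁴/(30EI) = 16105/EI
  δ_0 = 89310/EI
Flexibility coefficient — unit upward force at C: δ_{CC} = L³/(3EI) = 443.7/EI.
With EI = 49000 kN·m²: δ_0 = 1.8227 m and δ_{CC} = 0.009054 m/kN.
Compatibility — the beam at C must follow the support down by 0.018 m: δ_0 − R_C·δ_{CC} = 0.018, so R_C = (1.8227 − 0.018)/0.009054 = 199.3 kN.
Vertical equilibrium: R_A = ΣP − R_C = 621.5 − 199.3 = 422.2 kN.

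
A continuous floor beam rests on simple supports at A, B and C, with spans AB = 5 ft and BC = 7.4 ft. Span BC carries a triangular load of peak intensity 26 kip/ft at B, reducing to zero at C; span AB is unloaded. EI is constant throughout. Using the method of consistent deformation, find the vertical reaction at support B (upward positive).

R_B = 83.12 kip

Take M_B as the redundant. Released structure: two simple spans AB and BC with a hinge at B.
Rotations at B on the released spans (each span's end-slope, ×1/EI):
  span BC: triangular load, peak 26: w₀L³/(45EI) = 234.1/EI
  relative rotation θ_0 = (0 + 234.1)/EI = 234.1/EI
A unit hogging moment at B produces rotation L₁/(3EI) + L₂/(3EI) = 4.133/EI.
Slope continuity at B: θ_0 = M_B·4.133/EI, so M_B = 234.1/4.133 = 56.64 kip·ft (hogging).
Span AB, ΣM about A with M_B applied at B: R_B^{AB}·5 = 0 + 56.64, so R_B^{AB} = 11.33 kip and R_A = 0 − 11.33 = -11.33 kip.
Span BC, ΣM about C: R_B^{BC}·7.4 = 474.6 + 56.64, so R_B^{BC} = 71.79 kip and R_C = 96.2 − 71.79 = 24.41 kip.
R_B = 11.33 + 71.79 = 83.12 kip.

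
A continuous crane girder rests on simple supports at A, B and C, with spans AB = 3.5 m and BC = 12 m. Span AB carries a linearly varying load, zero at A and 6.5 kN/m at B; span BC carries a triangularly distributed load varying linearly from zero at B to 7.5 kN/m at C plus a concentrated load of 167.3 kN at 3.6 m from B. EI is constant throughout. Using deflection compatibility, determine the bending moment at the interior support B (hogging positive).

M_B = 327.4 kN·m

Insert a hinge at B; M_B is the redundant, and each span becomes simply supported.
Discontinuity in slope at B on the released structure — sum the simple-span end rotations:
  span AB: triangular load, peak 6.5: w₀L³/(45EI) = 6.193/EI
  span BC: triangular load, peak 7.5: 7w₀L³/(360EI) = 252/EI
  span BC: point load 167.3 at a = 3.6: Pab(L + b)/(6LEI) = 1433/EI
  relative rotation θ_0 = (6.193 + 1685)/EI = 1692/EI
A unit hogging moment at B produces rotation L₁/(3EI) + L₂/(3EI) = 5.167/EI.
Compatibility: M_B·(L₁+L₂)/(3EI) = θ_0, giving M_B = 327.4 kN·m (hogging).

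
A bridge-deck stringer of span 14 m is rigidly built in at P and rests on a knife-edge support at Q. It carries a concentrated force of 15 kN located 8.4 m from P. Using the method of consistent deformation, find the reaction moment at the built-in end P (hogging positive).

M_P = 35.28 kN·m

Release the roller at Q. Primary structure: cantilever fixed at P.
Primary-structure tip deflection at Q by superposition:
  point load 15 at a = 8.4: Pa²(3L − a)/(6EI) = 5927/EI
Tip deflection under a unit load at Q: L³/(3EI) = 914.7/EI.
The prop prevents deflection at Q: R_Q = δ_0/δ_{QQ} = 5927/914.7 = 6.48 kN.
Moment equilibrium about P: M_P = Σ(load moments about P) − R_Q·L = 126 − 6.48×14 = 35.28 kN·m.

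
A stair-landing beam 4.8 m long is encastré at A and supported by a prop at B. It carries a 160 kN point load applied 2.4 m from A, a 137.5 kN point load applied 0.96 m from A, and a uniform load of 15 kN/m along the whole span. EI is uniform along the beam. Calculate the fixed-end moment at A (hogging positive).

M_A = 282.2 kN·m

Remove the prop at B; the released (primary) structure is a cantilever built in at A.
Primary-structure tip deflection at B by superposition:
  point load 160 at a = 2.4: Pa²(3L − a)/(6EI) = 1843/EI
  point load 137.5 at a = 0.96: Pa²(3L − a)/(6EI) = 283.9/EI
  UDL 15: wL⁴/(8EI) = 995.3/EI
  δ_0 = 3122/EI
Tip deflection under a unit load at B: L³/(3EI) = 36.86/EI.
The prop prevents deflection at B: R_B = δ_0/δ_{BB} = 3122/36.86 = 84.7 kN.
Moment equilibrium about A: M_A = Σ(load moments about A) − R_B·L = 688.8 − 84.7×4.8 = 282.2 kN·m.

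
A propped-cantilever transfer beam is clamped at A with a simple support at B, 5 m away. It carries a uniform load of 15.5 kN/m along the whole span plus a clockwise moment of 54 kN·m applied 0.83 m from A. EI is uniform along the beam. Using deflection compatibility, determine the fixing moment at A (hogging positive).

Remove the prop at B; the released (primary) structure is a cantilever built in at A.
Free-end deflection of the primary structure under the applied loading (downward +):
  UDL 15.5: wL⁴/(8EI) = 1211/EI
  clockwise couple 54 at a = 0.83: M₀a(2L − a)/(2EI) = 205.5/EI
  δ_0 = 1416/EI
Tip deflection under a unit load at B: L³/(3EI) = 41.67/EI.
Compatibility at B: δ_0 − R_B·δ_{BB} = 0, so R_B = 1416/41.67 = 33.99 kN.
Moment equilibrium about A: M_A = Σ(load moments about A) − R_B·L = 247.8 − 33.99×5 = 77.78 kN·m.

M_A = 77.78 kN·m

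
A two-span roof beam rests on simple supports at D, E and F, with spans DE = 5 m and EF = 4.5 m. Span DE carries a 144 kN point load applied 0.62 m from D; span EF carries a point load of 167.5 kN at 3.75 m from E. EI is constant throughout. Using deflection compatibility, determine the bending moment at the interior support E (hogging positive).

M_E = 52.06 kN·m

Insert a hinge at E; M_E is the redundant, and each span becomes simply supported.
Discontinuity in slope at E on the released structure — sum the simple-span end rotations:
  span DE: point load 144 at a = 0.62: Pab(L + a)/(6LEI) = 73.26/EI
  span EF: point load 167.5 at a = 3.75: Pab(L + b)/(6LEI) = 91.6/EI
  relative rotation θ_0 = (73.26 + 91.6)/EI = 164.9/EI
A unit hogging moment at E produces rotation L₁/(3EI) + L₂/(3EI) = 3.167/EI.
Slope continuity at E: θ_0 = M_E·3.167/EI, so M_E = 164.9/3.167 = 52.06 kN·m (hogging).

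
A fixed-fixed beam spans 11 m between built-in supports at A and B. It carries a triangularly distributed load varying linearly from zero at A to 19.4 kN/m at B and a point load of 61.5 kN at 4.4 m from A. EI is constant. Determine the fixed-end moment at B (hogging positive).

Take the two fixed-end moments M_A, M_B as redundants; the released structure is the simple span AB.
Simple-span end rotations at A and B under the given loads:
  at A: triangular load, peak 19.4: 7w₀L³/(360EI) = 502.1/EI
  at B: triangular load, peak 19.4: w₀L³/(45EI) = 573.8/EI
  at A: point load 61.5 at a = 4.4: Pab(L + b)/(6LEI) = 476.3/EI
  at B: point load 61.5 at a = 4.4: Pab(L + a)/(6LEI) = 416.7/EI
  θ_A0 = 978.3/EI,  θ_B0 = 990.5/EI
Flexibility coefficients: a unit moment at one end gives L/(3EI) there and L/(6EI) at the far end, so f₁₁ = f₂₂ = 3.667/EI and f₁₂ = f₂₁ = 1.833/EI.
Compatibility — zero rotation at each built-in end:
  3.667 M_A + 1.833 M_B = 978.3
  1.833 M_A + 3.667 M_B = 990.5
Solving the pair gives M_A = 175.7 kN·m and M_B = 182.3 kN·m (hogging).

M_B = 182.3 kN·m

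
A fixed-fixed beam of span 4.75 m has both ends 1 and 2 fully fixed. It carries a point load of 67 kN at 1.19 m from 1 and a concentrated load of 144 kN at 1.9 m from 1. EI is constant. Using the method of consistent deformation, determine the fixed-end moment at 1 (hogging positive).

M_1 = 143.3 kN·m

Take the two fixed-end moments M_1, M_2 as redundants; the released structure is the simple span 12.
End rotations of the released simple span under the applied load (×1/EI):
  at 1: point load 67 at a = 1.19: Pab(L + b)/(6LEI) = 82.76/EI
  at 2: point load 67 at a = 1.19: Pab(L + a)/(6LEI) = 59.16/EI
  at 1: point load 144 at a = 1.9: Pab(L + b)/(6LEI) = 207.9/EI
  at 2: point load 144 at a = 1.9: Pab(L + a)/(6LEI) = 181.9/EI
  θ_10 = 290.7/EI,  θ_20 = 241.1/EI
Flexibility coefficients: a unit moment at one end gives L/(3EI) there and L/(6EI) at the far end, so f₁₁ = f₂₂ = 1.583/EI and f₁₂ = f₂₁ = 0.7917/EI.
Compatibility — zero rotation at each built-in end:
  1.583 M_1 + 0.7917 M_2 = 290.7
  0.7917 M_1 + 1.583 M_2 = 241.1
Solving the pair gives M_1 = 143.3 kN·m and M_2 = 80.63 kN·m (hogging).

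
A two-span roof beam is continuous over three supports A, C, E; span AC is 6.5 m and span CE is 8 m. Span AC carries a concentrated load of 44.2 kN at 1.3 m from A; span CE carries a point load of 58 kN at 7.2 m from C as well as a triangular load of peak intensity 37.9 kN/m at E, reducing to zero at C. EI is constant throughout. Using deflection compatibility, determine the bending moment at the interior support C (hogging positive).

M_C = 103.1 kN·m

Insert a hinge at C; M_C is the redundant, and each span becomes simply supported.
Rotations at C on the released spans (each span's end-slope, ×1/EI):
  span AC: point load 44.2 at a = 1.3: Pab(L + a)/(6LEI) = 59.76/EI
  span CE: point load 58 at a = 7.2: Pab(L + b)/(6LEI) = 61.25/EI
  span CE: triangular load, peak 37.9: 7w₀L³/(360EI) = 377.3/EI
  relative rotation θ_0 = (59.76 + 438.6)/EI = 498.3/EI
A unit hogging moment at C produces rotation L₁/(3EI) + L₂/(3EI) = 4.833/EI.
Compatibility: M_C·(L₁+L₂)/(3EI) = θ_0, giving M_C = 103.1 kN·m (hogging).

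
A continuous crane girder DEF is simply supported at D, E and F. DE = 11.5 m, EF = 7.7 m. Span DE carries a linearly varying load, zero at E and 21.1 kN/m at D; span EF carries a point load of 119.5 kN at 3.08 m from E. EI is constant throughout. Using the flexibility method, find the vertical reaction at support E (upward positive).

R_E = 148.6 kN

Take M_E as the redundant. Released structure: two simple spans DE and EF with a hinge at E.
Rotations at E on the released spans (each span's end-slope, ×1/EI):
  span DE: triangular load, peak 21.1: 7w₀L³/(360EI) = 624/EI
  span EF: point load 119.5 at a = 3.08: Pab(L + b)/(6LEI) = 453.4/EI
  relative rotation θ_0 = (624 + 453.4)/EI = 1077/EI
A unit hogging moment at E produces rotation L₁/(3EI) + L₂/(3EI) = 6.4/EI.
Compatibility: M_E·(L₁+L₂)/(3EI) = θ_0, giving M_E = 168.3 kN·m (hogging).
Span DE, ΣM about D with M_E applied at E: R_E^{DE}·11.5 = 465.1 + 168.3, so R_E^{DE} = 55.08 kN and R_D = 121.3 − 55.08 = 66.24 kN.
Span EF, ΣM about F: R_E^{EF}·7.7 = 552.1 + 168.3, so R_E^{EF} = 93.56 kN and R_F = 119.5 − 93.56 = 25.94 kN.
R_E = 55.08 + 93.56 = 148.6 kN.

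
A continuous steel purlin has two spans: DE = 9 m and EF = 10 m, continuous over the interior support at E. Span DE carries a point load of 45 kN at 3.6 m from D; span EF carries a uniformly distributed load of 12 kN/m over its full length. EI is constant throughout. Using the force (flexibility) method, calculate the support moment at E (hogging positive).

Take M_E as the redundant. Released structure: two simple spans DE and EF with a hinge at E.
Discontinuity in slope at E on the released structure — sum the simple-span end rotations:
  span DE: point load 45 at a = 3.6: Pab(L + a)/(6LEI) = 204.1/EI
  span EF: UDL 12: wL³/(24EI) = 500/EI
  relative rotation θ_0 = (204.1 + 500)/EI = 704.1/EI
A unit hogging moment at E produces rotation L₁/(3EI) + L₂/(3EI) = 6.333/EI.
Compatibility: M_E·(L₁+L₂)/(3EI) = θ_0, giving M_E = 111.2 kN·m (hogging).

M_E = 111.2 kN·m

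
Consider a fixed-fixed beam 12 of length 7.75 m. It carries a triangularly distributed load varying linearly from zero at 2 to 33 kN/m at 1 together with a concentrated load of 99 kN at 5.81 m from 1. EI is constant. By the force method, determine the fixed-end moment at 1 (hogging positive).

Take the two fixed-end moments M_1, M_2 as redundants; the released structure is the simple span 12.
Simple-span end rotations at 1 and 2 under the given loads:
  at 1: triangular load, peak 33: w₀L³/(45EI) = 341.4/EI
  at 2: triangular load, peak 33: 7w₀L³/(360EI) = 298.7/EI
  at 1: point load 99 at a = 5.81: Pab(L + b)/(6LEI) = 232.5/EI
  at 2: point load 99 at a = 5.81: Pab(L + a)/(6LEI) = 325.4/EI
  θ_10 = 573.9/EI,  θ_20 = 624.1/EI
Flexibility coefficients: a unit moment at one end gives L/(3EI) there and L/(6EI) at the far end, so f₁₁ = f₂₂ = 2.583/EI and f₁₂ = f₂₁ = 1.292/EI.
Compatibility — zero rotation at each built-in end:
  2.583 M_1 + 1.292 M_2 = 573.9
  1.292 M_1 + 2.583 M_2 = 624.1
Solving the pair gives M_1 = 135.1 kN·m and M_2 = 174 kN·m (hogging).

M_1 = 135.1 kN·m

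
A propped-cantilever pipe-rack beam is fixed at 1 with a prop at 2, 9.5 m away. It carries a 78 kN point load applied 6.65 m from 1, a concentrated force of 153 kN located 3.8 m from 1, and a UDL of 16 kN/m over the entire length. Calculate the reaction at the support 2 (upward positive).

R_2 = 132.8 kN

Release the roller at 2. Primary structure: cantilever fixed at 1.
Primary-structure tip deflection at 2 by superposition:
  point load 78 at a = 6.65: Pa²(3L − a)/(6EI) = 12561/EI
  point load 153 at a = 3.8: Pa²(3L − a)/(6EI) = 9095/EI
  UDL 16: wL⁴/(8EI) = 16290/EI
  δ_0 = 37947/EI
Tip deflection under a unit load at 2: L³/(3EI) = 285.8/EI.
Compatibility at 2: δ_0 − R_2·δ_{22} = 0, so R_2 = 37947/285.8 = 132.8 kN.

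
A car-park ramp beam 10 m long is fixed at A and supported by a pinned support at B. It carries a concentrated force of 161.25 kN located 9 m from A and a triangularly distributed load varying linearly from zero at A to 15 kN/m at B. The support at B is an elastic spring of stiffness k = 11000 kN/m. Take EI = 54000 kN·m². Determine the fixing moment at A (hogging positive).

Take the reaction at B as the redundant and release it; the primary structure is a cantilever fixed at A.
Downward deflection at the released point B due to the loads:
  point load 161.25 at a = 9: Pa²(3L − a)/(6EI) = 45714/EI
  triangular load, peak 15 at the free end: 11w₀L⁴/(120EI) = 13750/EI
  δ_0 = 59464/EI
Tip deflection under a unit load at B: L³/(3EI) = 333.3/EI.
With EI = 54000 kN·m²: δ_0 = 1.1012 m and δ_{BB} = 0.006173 m/kN.
Compatibility — the spring shortens by R_B/k under the reaction it provides: δ_0 − R_B·δ_{BB} = R_B/k. With 1/k = 0.000091 m/kN, R_B = δ_0 / (δ_{BB} + 1/k) = 1.1012 / (0.006173 + 0.000091) = 175.8 kN.
Moment equilibrium about A: M_A = Σ(load moments about A) − R_B·L = 1951 − 175.8×10 = 193.2 kN·m.

M_A = 193.2 kN·m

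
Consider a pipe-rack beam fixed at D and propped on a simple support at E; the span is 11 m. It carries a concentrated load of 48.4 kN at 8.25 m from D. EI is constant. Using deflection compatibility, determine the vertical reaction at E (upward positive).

Choose R_E as the redundant. The primary structure is the cantilever fixed at D.
Free-end deflection of the primary structure under the applied loading (downward +):
  point load 48.4 at a = 8.25: Pa²(3L − a)/(6EI) = 13589/EI
Tip deflection under a unit load at E: L³/(3EI) = 443.7/EI.
The prop prevents deflection at E: R_E = δ_0/δ_{EE} = 13589/443.7 = 30.63 kN.

R_E = 30.63 kN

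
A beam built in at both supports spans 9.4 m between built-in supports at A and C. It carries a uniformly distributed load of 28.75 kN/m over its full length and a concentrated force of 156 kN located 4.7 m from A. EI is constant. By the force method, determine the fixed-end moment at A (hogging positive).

Take the two fixed-end moments M_A, M_C as redundants; the released structure is the simple span AC.
End rotations of the released simple span under the applied load (×1/EI):
  at A: UDL 28.75: wL³/(24EI) = 995/EI
  at C: UDL 28.75: wL³/(24EI) = 995/EI
  at A: point load 156 at a = 4.7: Pab(L + b)/(6LEI) = 861.5/EI
  at C: point load 156 at a = 4.7: Pab(L + a)/(6LEI) = 861.5/EI
  θ_A0 = 1856/EI,  θ_C0 = 1856/EI
Flexibility coefficients: a unit moment at one end gives L/(3EI) there and L/(6EI) at the far end, so f₁₁ = f₂₂ = 3.133/EI and f₁₂ = f₂₁ = 1.567/EI.
Compatibility — zero rotation at each built-in end:
  3.133 M_A + 1.567 M_C = 1856
  1.567 M_A + 3.133 M_C = 1856
Solving the pair gives M_A = 395 kN·m and M_C = 395 kN·m (hogging).

M_A = 395 kN·m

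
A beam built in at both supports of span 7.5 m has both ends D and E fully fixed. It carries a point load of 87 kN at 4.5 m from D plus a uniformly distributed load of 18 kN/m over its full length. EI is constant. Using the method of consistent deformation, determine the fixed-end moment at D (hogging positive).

M_D = 147 kN·m

Take the two fixed-end moments M_D, M_E as redundants; the released structure is the simple span DE.
End rotations of the released simple span under the applied load (×1/EI):
  at D: point load 87 at a = 4.5: Pab(L + b)/(6LEI) = 274.1/EI
  at E: point load 87 at a = 4.5: Pab(L + a)/(6LEI) = 313.2/EI
  at D: UDL 18: wL³/(24EI) = 316.4/EI
  at E: UDL 18: wL³/(24EI) = 316.4/EI
  θ_D0 = 590.5/EI,  θ_E0 = 629.6/EI
Flexibility coefficients: a unit moment at one end gives L/(3EI) there and L/(6EI) at the far end, so f₁₁ = f₂₂ = 2.5/EI and f₁₂ = f₂₁ = 1.25/EI.
Compatibility — zero rotation at each built-in end:
  2.5 M_D + 1.25 M_E = 590.5
  1.25 M_D + 2.5 M_E = 629.6
Solving the pair gives M_D = 147 kN·m and M_E = 178.3 kN·m (hogging).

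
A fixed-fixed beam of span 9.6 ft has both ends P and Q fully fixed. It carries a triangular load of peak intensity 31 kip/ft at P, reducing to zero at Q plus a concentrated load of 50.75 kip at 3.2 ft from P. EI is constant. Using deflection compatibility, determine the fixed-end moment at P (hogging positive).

Release both end moments; the primary structure is a simply-supported span PQ with redundants M_P and M_Q.
End rotations of the released simple span under the applied load (×1/EI):
  at P: triangular load, peak 31: w₀L³/(45EI) = 609.5/EI
  at Q: triangular load, peak 31: 7w₀L³/(360EI) = 533.3/EI
  at P: point load 50.75 at a = 3.2: Pab(L + b)/(6LEI) = 288.7/EI
  at Q: point load 50.75 at a = 3.2: Pab(L + a)/(6LEI) = 231/EI
  θ_P0 = 898.2/EI,  θ_Q0 = 764.3/EI
Flexibility coefficients: a unit moment at one end gives L/(3EI) there and L/(6EI) at the far end, so f₁₁ = f₂₂ = 3.2/EI and f₁₂ = f₂₁ = 1.6/EI.
Compatibility — zero rotation at each built-in end:
  3.2 M_P + 1.6 M_Q = 898.2
  1.6 M_P + 3.2 M_Q = 764.3
Solving the pair gives M_P = 215 kip·ft and M_Q = 131.3 kip·ft (hogging).

M_P = 215 kip·ft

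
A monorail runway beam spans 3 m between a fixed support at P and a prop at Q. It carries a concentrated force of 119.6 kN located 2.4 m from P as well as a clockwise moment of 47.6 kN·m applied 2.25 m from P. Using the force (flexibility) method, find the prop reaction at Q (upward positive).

R_Q = 106.5 kN

Take the reaction at Q as the redundant and release it; the primary structure is a cantilever fixed at P.
Primary-structure tip deflection at Q by superposition:
  point load 119.6 at a = 2.4: Pa²(3L − a)/(6EI) = 757.8/EI
  clockwise couple 47.6 at a = 2.25: M₀a(2L − a)/(2EI) = 200.8/EI
  δ_0 = 958.6/EI
Flexibility coefficient — unit upward force at Q: δ_{QQ} = L³/(3EI) = 9/EI.
Compatibility at Q: δ_0 − R_Q·δ_{QQ} = 0, so R_Q = 958.6/9 = 106.5 kN.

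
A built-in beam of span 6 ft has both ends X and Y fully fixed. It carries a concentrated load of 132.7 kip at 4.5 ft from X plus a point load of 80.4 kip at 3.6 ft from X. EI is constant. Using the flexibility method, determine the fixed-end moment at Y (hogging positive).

M_Y = 181.4 kip·ft

Release both end moments; the primary structure is a simply-supported span XY with redundants M_X and M_Y.
End rotations of the released simple span under the applied load (×1/EI):
  at X: point load 132.7 at a = 4.5: Pab(L + b)/(6LEI) = 186.6/EI
  at Y: point load 132.7 at a = 4.5: Pab(L + a)/(6LEI) = 261.3/EI
  at X: point load 80.4 at a = 3.6: Pab(L + b)/(6LEI) = 162.1/EI
  at Y: point load 80.4 at a = 3.6: Pab(L + a)/(6LEI) = 185.2/EI
  θ_X0 = 348.7/EI,  θ_Y0 = 446.5/EI
Flexibility coefficients: a unit moment at one end gives L/(3EI) there and L/(6EI) at the far end, so f₁₁ = f₂₂ = 2/EI and f₁₂ = f₂₁ = 1/EI.
Compatibility — zero rotation at each built-in end:
  2 M_X + 1 M_Y = 348.7
  1 M_X + 2 M_Y = 446.5
Solving the pair gives M_X = 83.63 kip·ft and M_Y = 181.4 kip·ft (hogging).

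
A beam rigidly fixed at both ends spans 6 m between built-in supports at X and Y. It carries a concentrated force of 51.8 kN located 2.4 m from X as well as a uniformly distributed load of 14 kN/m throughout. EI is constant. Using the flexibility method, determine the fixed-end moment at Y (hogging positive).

M_Y = 71.84 kN·m

Release both end moments; the primary structure is a simply-supported span XY with redundants M_X and M_Y.
On the primary (simply-supported) span, the end slopes from the loading are:
  at X: point load 51.8 at a = 2.4: Pab(L + b)/(6LEI) = 119.3/EI
  at Y: point load 51.8 at a = 2.4: Pab(L + a)/(6LEI) = 104.4/EI
  at X: UDL 14: wL³/(24EI) = 126/EI
  at Y: UDL 14: wL³/(24EI) = 126/EI
  θ_X0 = 245.3/EI,  θ_Y0 = 230.4/EI
Flexibility coefficients: a unit moment at one end gives L/(3EI) there and L/(6EI) at the far end, so f₁₁ = f₂₂ = 2/EI and f₁₂ = f₂₁ = 1/EI.
Compatibility — zero rotation at each built-in end:
  2 M_X + 1 M_Y = 245.3
  1 M_X + 2 M_Y = 230.4
Solving the pair gives M_X = 86.76 kN·m and M_Y = 71.84 kN·m (hogging).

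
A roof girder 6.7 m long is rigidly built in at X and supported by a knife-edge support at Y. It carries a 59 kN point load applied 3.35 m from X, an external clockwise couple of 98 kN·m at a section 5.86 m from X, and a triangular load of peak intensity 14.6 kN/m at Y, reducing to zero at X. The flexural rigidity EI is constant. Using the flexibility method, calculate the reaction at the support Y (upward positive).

R_Y = 66.93 kN

Choose R_Y as the redundant. The primary structure is the cantilever fixed at X.
Primary-structure tip deflection at Y by superposition:
  point load 59 at a = 3.35: Pa²(3L − a)/(6EI) = 1848/EI
  clockwise couple 98 at a = 5.86: M₀a(2L − a)/(2EI) = 2165/EI
  triangular load, peak 14.6 at the free end: 11w₀L⁴/(120EI) = 2697/EI
  δ_0 = 6710/EI
Flexibility coefficient — unit upward force at Y: δ_{YY} = L³/(3EI) = 100.3/EI.
Compatibility at Y: δ_0 − R_Y·δ_{YY} = 0, so R_Y = 6710/100.3 = 66.93 kN.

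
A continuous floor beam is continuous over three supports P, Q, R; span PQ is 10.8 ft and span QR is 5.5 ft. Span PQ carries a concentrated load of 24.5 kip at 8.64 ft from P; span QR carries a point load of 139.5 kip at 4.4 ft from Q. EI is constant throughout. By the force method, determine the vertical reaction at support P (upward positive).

Insert a hinge at Q; M_Q is the redundant, and each span becomes simply supported.
Rotations at Q on the released spans (each span's end-slope, ×1/EI):
  span PQ: point load 24.5 at a = 8.64: Pab(L + a)/(6LEI) = 137.2/EI
  span QR: point load 139.5 at a = 4.4: Pab(L + b)/(6LEI) = 135/EI
  relative rotation θ_0 = (137.2 + 135)/EI = 272.2/EI
A unit hogging moment at Q produces rotation L₁/(3EI) + L₂/(3EI) = 5.433/EI.
Slope continuity at Q: θ_0 = M_Q·5.433/EI, so M_Q = 272.2/5.433 = 50.1 kip·ft (hogging).
Span PQ, ΣM about P with M_Q applied at Q: R_Q^{PQ}·10.8 = 211.7 + 50.1, so R_Q^{PQ} = 24.24 kip and R_P = 24.5 − 24.24 = 0.2612 kip.

R_P = 0.2612 kip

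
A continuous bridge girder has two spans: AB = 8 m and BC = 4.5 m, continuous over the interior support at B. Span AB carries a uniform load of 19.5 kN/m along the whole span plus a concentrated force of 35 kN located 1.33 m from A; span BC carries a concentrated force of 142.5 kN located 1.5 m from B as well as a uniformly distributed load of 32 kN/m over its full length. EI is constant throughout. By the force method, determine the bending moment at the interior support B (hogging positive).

Release continuity at B by inserting a hinge; the redundant is the internal moment M_B. The primary structure is two simply-supported spans AB and BC.
Rotations at B on the released spans (each span's end-slope, ×1/EI):
  span AB: UDL 19.5: wL³/(24EI) = 416/EI
  span AB: point load 35 at a = 1.33: Pab(L + a)/(6LEI) = 60.35/EI
  span BC: point load 142.5 at a = 1.5: Pab(L + b)/(6LEI) = 178.1/EI
  span BC: UDL 32: wL³/(24EI) = 121.5/EI
  relative rotation θ_0 = (476.4 + 299.6)/EI = 776/EI
A unit hogging moment at B produces rotation L₁/(3EI) + L₂/(3EI) = 4.167/EI.
Slope continuity at B: θ_0 = M_B·4.167/EI, so M_B = 776/4.167 = 186.2 kN·m (hogging).

M_B = 186.2 kN·m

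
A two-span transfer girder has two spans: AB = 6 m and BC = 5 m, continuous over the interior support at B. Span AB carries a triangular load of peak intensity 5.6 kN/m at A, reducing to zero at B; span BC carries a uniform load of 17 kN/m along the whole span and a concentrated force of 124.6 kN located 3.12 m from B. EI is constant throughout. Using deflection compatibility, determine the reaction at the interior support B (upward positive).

R_B = 122.9 kN

Insert a hinge at B; M_B is the redundant, and each span becomes simply supported.
Discontinuity in slope at B on the released structure — sum the simple-span end rotations:
  span AB: triangular load, peak 5.6: 7w₀L³/(360EI) = 23.52/EI
  span BC: UDL 17: wL³/(24EI) = 88.54/EI
  span BC: point load 124.6 at a = 3.12: Pab(L + b)/(6LEI) = 167.6/EI
  relative rotation θ_0 = (23.52 + 256.2)/EI = 279.7/EI
A unit hogging moment at B produces rotation L₁/(3EI) + L₂/(3EI) = 3.667/EI.
Compatibility: M_B·(L₁+L₂)/(3EI) = θ_0, giving M_B = 76.27 kN·m (hogging).
Span AB, ΣM about A with M_B applied at B: R_B^{AB}·6 = 33.6 + 76.27, so R_B^{AB} = 18.31 kN and R_A = 16.8 − 18.31 = -1.512 kN.
Span BC, ΣM about C: R_B^{BC}·5 = 446.7 + 76.27, so R_B^{BC} = 104.6 kN and R_C = 209.6 − 104.6 = 105 kN.
R_B = 18.31 + 104.6 = 122.9 kN.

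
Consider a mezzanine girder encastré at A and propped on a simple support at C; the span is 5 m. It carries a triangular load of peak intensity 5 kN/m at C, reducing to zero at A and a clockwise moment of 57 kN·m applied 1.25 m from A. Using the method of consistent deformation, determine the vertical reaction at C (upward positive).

Remove the prop at C; the released (primary) structure is a cantilever built in at A.
Primary-structure tip deflection at C by superposition:
  triangular load, peak 5 at the free end: 11w₀L⁴/(120EI) = 286.5/EI
  clockwise couple 57 at a = 1.25: M₀a(2L − a)/(2EI) = 311.7/EI
  δ_0 = 598.2/EI
Tip deflection under a unit load at C: L³/(3EI) = 41.67/EI.
Compatibility at C: δ_0 − R_C·δ_{CC} = 0, so R_C = 598.2/41.67 = 14.36 kN.

R_C = 14.36 kN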